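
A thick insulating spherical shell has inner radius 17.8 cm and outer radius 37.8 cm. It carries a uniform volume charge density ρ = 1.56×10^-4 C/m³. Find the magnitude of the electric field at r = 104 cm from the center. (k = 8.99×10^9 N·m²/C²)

|E| = 2.63×10^5 V/m

By spherical symmetry E is radial; choose a Gaussian sphere of radius r = 104 cm (r > 37.8 cm, enclosing the whole shell).
Q_enc = ρ·(4π/3)(b³ − a³) = (1.56×10^-4)·(4π/3)·((0.378)³ − (0.178)³) = 3.161e-5 C.
By Gauss's law, ∮E·dA = E·4πr² = Q_enc/ε₀.
E = k|Q_enc|/r² = (8.99×10^9)(3.161×10^-5)/(1.04)² = 2.63×10^5 N/C.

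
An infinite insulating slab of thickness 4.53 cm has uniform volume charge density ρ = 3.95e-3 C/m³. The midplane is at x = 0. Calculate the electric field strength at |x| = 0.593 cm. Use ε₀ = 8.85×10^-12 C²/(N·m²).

By symmetry E is perpendicular to the slab. A Gaussian pillbox from −0.593 cm to +0.593 cm (face area A) lies entirely within the slab.
Q_enc = ρ·(2x)·A and flux = 2EA, so 2EA = 2ρxA/ε₀ ⇒ E = |ρ|x/ε₀.
E = (3.95×10^-3)(0.00593)/(8.85×10^-12) = 2.65e6 N/C.

|E| = 2.65×10^6 V/m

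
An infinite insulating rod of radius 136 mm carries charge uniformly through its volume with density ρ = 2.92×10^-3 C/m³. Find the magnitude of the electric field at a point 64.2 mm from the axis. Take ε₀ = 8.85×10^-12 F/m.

|E| = 1.06×10^7 V/m

Coaxial Gaussian cylinder, radius r = 64.2 mm, length L (r < R).
Enclosed charge per unit length: λ_enc = ρ·πr² = (2.92e-3)π(0.0642)² = 3.781×10^-5 C/m.
By Gauss's law (flux through the curved wall only), E·2πrL = λ_enc L/ε₀.
E = |λ_enc|/(2πε₀r) = (3.781×10^-5)/(2π·8.85×10^-12·0.0642) = 1.06×10^7 N/C.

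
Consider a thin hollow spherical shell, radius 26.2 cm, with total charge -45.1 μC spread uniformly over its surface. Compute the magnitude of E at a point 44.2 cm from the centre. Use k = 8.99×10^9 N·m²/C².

Take a concentric spherical Gaussian surface of radius r = 44.2 cm (r > 26.2 cm).
The entire shell is enclosed: Q_enc = -4.51e-5 C.
Since E is radial and uniform over the Gaussian sphere, Φ = E·4πr² = Q_enc/ε₀.
E = k|Q_enc|/r² = (8.99×10^9)(4.51×10^-5)/(0.442)² = 2.08×10^6 N/C.

|E| = 2.08e6 N/C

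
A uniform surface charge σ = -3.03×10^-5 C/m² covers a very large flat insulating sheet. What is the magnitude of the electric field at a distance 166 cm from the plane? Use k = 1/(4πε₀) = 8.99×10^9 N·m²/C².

Choose a cylindrical pillbox piercing the sheet, end faces (area A) parallel to it.
Flux Φ = 2EA and Q_enc = σA, so 2EA = σA/ε₀ ⇒ E = |σ|/(2ε₀), independent of distance.
E = 2πk|σ| = 2π(8.99×10^9)(3.03×10^-5) = 1.71×10^6 N/C.

|E| = 1.71×10^6 V/m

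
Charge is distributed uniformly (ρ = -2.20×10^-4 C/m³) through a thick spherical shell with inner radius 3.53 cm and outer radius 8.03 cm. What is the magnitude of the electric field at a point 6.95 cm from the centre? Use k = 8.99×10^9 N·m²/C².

By spherical symmetry E is radial; choose a Gaussian sphere of radius r = 6.95 cm (within the shell material, 3.53 cm < r < 8.03 cm).
Enclosed charge is the volume from a to r: Q_enc = (4π/3)ρ(r³ − a³) = -2.688×10^-7 C.
Gauss's law: E·4πr² = Q_enc/ε₀.
E = k|Q_enc|/r² = (8.99×10^9)(2.688e-7)/(0.0695)² = 5.00×10^5 N/C.

E ≈ 5.00×10^5 V/m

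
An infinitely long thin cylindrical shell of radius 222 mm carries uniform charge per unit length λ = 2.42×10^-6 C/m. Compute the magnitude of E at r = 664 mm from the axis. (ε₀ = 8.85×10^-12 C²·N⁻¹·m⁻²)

E = 6.55e4 N/C

By cylindrical symmetry E is radial; use a coaxial Gaussian cylinder of radius 664 mm and length L (r > 222 mm).
The full line charge is enclosed: λ_enc = 2.42×10^-6 C/m.
Gauss's law: E·2πrL = λ_enc L/ε₀.
E = |λ_enc|/(2πε₀r) = (2.42e-6)/(2π·8.85×10^-12·0.664) = 6.55×10^4 N/C.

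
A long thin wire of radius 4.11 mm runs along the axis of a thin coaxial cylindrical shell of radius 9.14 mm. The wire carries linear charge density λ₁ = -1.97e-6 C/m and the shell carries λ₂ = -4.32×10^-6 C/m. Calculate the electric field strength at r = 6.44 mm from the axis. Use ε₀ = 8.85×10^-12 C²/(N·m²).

|E| ≈ 5.50×10^6 N/C

Take a coaxial cylindrical Gaussian surface of radius r = 6.44 mm and length L (between the conductors, 4.11 mm < r < 9.14 mm).
Only the inner wire is enclosed; the outer shell contributes nothing inside itself. λ_enc = λ₁ = -1.97×10^-6 C/m.
By Gauss's law (flux through the curved wall only), E·2πrL = λ_enc L/ε₀.
E = |λ_enc|/(2πε₀r) = (1.97e-6)/(2π·8.85×10^-12·0.00644) = 5.50e6 N/C.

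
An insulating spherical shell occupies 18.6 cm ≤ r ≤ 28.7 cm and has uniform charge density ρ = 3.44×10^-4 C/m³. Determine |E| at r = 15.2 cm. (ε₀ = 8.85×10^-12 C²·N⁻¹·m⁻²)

Symmetry ⇒ E = E(r) r̂. Gaussian sphere of radius r = 15.2 cm (r < 18.6 cm, inside the empty cavity).
Q_enc = 0 (all charge lies at larger r); Gauss's law gives E = 0.

E = 0 (no enclosed charge)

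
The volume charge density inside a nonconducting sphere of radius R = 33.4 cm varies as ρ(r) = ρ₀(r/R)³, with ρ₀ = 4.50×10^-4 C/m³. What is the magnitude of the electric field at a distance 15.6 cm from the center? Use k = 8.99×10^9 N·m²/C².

Take a concentric spherical Gaussian surface of radius r = 15.6 cm (r < R).
Integrate the density: Q_enc = 4π ∫₀^r ρ₀(r'/R)^3 r'² dr' = 4πρ₀ r^6/(6·R³) = 3.646×10^-7 C.
Since E is radial and uniform over the Gaussian sphere, Φ = E·4πr² = Q_enc/ε₀.
E = k|Q_enc|/r² = (8.99×10^9)(3.646×10^-7)/(0.156)² = 1.35e5 N/C.

1.35×10^5 N/C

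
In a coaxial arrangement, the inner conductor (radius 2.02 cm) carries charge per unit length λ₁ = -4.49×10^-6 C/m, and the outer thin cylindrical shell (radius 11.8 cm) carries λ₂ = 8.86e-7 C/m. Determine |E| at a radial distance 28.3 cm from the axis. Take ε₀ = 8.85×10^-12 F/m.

|E| ≈ 2.29×10^5 N/C

Coaxial Gaussian cylinder, radius r = 28.3 cm, length L (r > 11.8 cm, enclosing both).
λ_enc = λ₁ + λ₂ = (-4.49e-6) + (8.86e-7) = -3.604×10^-6 C/m.
Applying ∮E·dA = Q_enc/ε₀ with the end caps contributing no flux:
E = |λ_enc|/(2πε₀r) = (3.604×10^-6)/(2π·8.85×10^-12·0.283) = 2.29e5 N/C.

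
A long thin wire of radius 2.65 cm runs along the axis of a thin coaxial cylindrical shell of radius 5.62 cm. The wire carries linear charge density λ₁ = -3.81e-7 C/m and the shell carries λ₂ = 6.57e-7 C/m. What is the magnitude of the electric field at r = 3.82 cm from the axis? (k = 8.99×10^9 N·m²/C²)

E = 1.79×10^5 N/C

Take a coaxial cylindrical Gaussian surface of radius r = 3.82 cm and length L (between the conductors, 2.65 cm < r < 5.62 cm).
The shell at 5.62 cm lies outside the Gaussian surface, so λ_enc = λ₁ = -3.81×10^-7 C/m.
Gauss's law: E·2πrL = λ_enc L/ε₀.
E = 2k|λ_enc|/r = 2(8.99×10^9)(3.81e-7)/(0.0382) = 1.79e5 N/C.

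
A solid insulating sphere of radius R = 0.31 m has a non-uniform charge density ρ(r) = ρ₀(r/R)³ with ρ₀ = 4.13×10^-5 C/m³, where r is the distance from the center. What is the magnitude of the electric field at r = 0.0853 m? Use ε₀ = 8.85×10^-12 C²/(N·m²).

|E| = 1.38×10^3 N/C

Symmetry ⇒ E = E(r) r̂. Gaussian sphere of radius r = 0.0853 m (r < R).
Q_enc = ∫₀^r ρ(r')·4πr'² dr' = (4πρ₀/R³) ∫₀^r r'^5 dr' = 4πρ₀ r^6/(6·R³) = 1.118e-9 C.
Gauss's law: E·4πr² = Q_enc/ε₀.
E = |Q_enc|/(4πε₀r²) = (1.118×10^-9)/(4π·8.85×10^-12·(0.0853)²) = 1.38×10^3 N/C.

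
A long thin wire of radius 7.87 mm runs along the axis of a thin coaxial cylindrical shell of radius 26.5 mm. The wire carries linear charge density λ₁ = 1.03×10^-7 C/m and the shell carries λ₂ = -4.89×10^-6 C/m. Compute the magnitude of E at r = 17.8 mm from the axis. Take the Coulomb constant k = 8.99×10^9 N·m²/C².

By cylindrical symmetry E is radial; use a coaxial Gaussian cylinder of radius 17.8 mm and length L (between the conductors, 7.87 mm < r < 26.5 mm).
Only the inner wire is enclosed; the outer shell contributes nothing inside itself. λ_enc = λ₁ = 1.03×10^-7 C/m.
Applying ∮E·dA = Q_enc/ε₀ with the end caps contributing no flux:
E = 2k|λ_enc|/r = 2(8.99×10^9)(1.03e-7)/(0.0178) = 1.04e5 N/C.

|E| ≈ 1.04e5 V/m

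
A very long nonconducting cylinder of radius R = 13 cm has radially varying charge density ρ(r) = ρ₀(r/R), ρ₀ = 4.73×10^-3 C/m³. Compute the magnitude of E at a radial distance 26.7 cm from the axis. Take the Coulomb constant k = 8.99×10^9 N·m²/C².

By cylindrical symmetry E is radial; use a coaxial Gaussian cylinder of radius 26.7 cm and length L (r > R, full charge per length enclosed).
λ_enc = 2π ∫₀^R ρ₀(r'/R)^1 r' dr' = 2πρ₀R²/3 = 1.674e-4 C/m.
By Gauss's law (flux through the curved wall only), E·2πrL = λ_enc L/ε₀.
E = 2k|λ_enc|/r = 2(8.99×10^9)(1.674e-4)/(0.267) = 1.13×10^7 N/C.

|E| ≈ 1.13×10^7 N/C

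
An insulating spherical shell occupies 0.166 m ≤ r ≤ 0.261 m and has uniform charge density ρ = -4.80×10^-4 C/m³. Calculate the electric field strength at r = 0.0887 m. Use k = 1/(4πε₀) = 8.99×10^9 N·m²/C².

|E| = 0 N/C

Symmetry ⇒ E = E(r) r̂. Gaussian sphere of radius r = 0.0887 m (r < 0.166 m, inside the empty cavity).
No charge is enclosed, so by Gauss's law E·4πr² = 0 ⇒ E = 0.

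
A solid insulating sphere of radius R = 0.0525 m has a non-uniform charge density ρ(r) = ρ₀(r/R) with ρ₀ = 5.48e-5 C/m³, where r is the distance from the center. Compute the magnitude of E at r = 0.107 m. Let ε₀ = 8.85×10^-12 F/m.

|E| ≈ 1.96×10^4 V/m

Use a concentric Gaussian sphere at r = 0.107 m (r > R, all charge enclosed).
Q_enc = 4π ∫₀^R ρ₀(r'/R)^1 r'² dr' = 4πρ₀R³/4 = 2.491e-8 C.
Applying ∮E·dA = Q_enc/ε₀ with Φ = E(4πr²):
E = |Q_enc|/(4πε₀r²) = (2.491×10^-8)/(4π·8.85×10^-12·(0.107)²) = 1.96e4 N/C.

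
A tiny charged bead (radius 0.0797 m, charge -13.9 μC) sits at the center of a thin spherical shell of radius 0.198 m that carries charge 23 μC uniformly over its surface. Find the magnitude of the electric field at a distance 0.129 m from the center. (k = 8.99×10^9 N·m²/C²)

Take a concentric spherical Gaussian surface of radius r = 0.129 m (between the bodies, 0.0797 m < r < 0.198 m).
Only the inner charge is enclosed; the outer shell contributes nothing inside itself. Q_enc = -13.9 μC = -1.39×10^-5 C.
By Gauss's law, ∮E·dA = E·4πr² = Q_enc/ε₀.
E = k|Q_enc|/r² = (8.99×10^9)(1.39×10^-5)/(0.129)² = 7.51×10^6 N/C.

E = 7.51×10^6 V/m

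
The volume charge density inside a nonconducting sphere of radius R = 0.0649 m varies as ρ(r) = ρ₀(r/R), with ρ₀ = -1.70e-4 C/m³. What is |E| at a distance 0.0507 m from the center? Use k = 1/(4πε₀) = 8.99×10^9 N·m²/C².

|E| = 1.90×10^5 V/m

By spherical symmetry E is radial; choose a Gaussian sphere of radius r = 0.0507 m (r < R).
Q_enc = ∫₀^r ρ(r')·4πr'² dr' = (4πρ₀/R) ∫₀^r r'^3 dr' = 4πρ₀ r^4/(4·R) = -5.437e-8 C.
By Gauss's law, ∮E·dA = E·4πr² = Q_enc/ε₀.
E = k|Q_enc|/r² = (8.99×10^9)(5.437×10^-8)/(0.0507)² = 1.90e5 N/C.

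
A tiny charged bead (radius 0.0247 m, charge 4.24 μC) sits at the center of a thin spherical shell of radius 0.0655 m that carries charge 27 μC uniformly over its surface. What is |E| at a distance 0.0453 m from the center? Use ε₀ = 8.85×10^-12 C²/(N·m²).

|E| = 1.86×10^7 V/m

Symmetry ⇒ E = E(r) r̂. Gaussian sphere of radius r = 0.0453 m (between the bodies, 0.0247 m < r < 0.0655 m).
The shell at 0.0655 m lies outside the Gaussian surface, so Q_enc = 4.24 μC = 4.24×10^-6 C.
Gauss's law: E·4πr² = Q_enc/ε₀.
E = |Q_enc|/(4πε₀r²) = (4.24e-6)/(4π·8.85×10^-12·(0.0453)²) = 1.86×10^7 N/C.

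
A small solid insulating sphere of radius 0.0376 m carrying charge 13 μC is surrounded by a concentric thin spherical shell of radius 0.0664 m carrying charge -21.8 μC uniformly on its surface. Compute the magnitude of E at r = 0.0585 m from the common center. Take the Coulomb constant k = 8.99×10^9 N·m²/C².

3.42×10^7 N/C

Symmetry ⇒ E = E(r) r̂. Gaussian sphere of radius r = 0.0585 m (between the bodies, 0.0376 m < r < 0.0664 m).
The shell at 0.0664 m lies outside the Gaussian surface, so Q_enc = 13 μC = 1.30×10^-5 C.
Gauss's law: E·4πr² = Q_enc/ε₀.
E = k|Q_enc|/r² = (8.99×10^9)(1.30×10^-5)/(0.0585)² = 3.42×10^7 N/C.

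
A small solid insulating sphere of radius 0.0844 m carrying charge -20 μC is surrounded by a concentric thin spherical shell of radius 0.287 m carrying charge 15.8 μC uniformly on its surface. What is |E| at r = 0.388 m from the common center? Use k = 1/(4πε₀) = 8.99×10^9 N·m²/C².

|E| = 2.51×10^5 V/m

Use a concentric Gaussian sphere at r = 0.388 m (r > 0.287 m, enclosing both).
Q_enc = (-20 μC) + (15.8 μC) = -4.20×10^-6 C.
Gauss's law: E·4πr² = Q_enc/ε₀.
E = k|Q_enc|/r² = (8.99×10^9)(4.20×10^-6)/(0.388)² = 2.51×10^5 N/C.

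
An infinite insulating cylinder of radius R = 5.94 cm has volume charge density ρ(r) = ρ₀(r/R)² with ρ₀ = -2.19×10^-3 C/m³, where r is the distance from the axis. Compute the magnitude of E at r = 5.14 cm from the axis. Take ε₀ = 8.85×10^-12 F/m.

By cylindrical symmetry E is radial; use a coaxial Gaussian cylinder of radius 5.14 cm and length L (r < R).
Integrating ρ over the cross-section to radius r: λ_enc = (2πρ₀/R²) ∫₀^r r'^3 dr' = 2πρ₀ r^4/(4·R²) = -6.805×10^-6 C/m.
Gauss's law: E·2πrL = λ_enc L/ε₀.
E = |λ_enc|/(2πε₀r) = (6.805e-6)/(2π·8.85×10^-12·0.0514) = 2.38e6 N/C.

|E| = 2.38×10^6 V/m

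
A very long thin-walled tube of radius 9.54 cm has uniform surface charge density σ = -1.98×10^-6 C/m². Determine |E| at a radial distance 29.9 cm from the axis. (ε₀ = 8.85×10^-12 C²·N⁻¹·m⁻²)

E ≈ 7.14×10^4 N/C

Choose a coaxial cylinder of radius r = 29.9 cm (arbitrary length L) as the Gaussian surface (r > 9.54 cm).
The whole shell is enclosed: λ_enc = σ·2πR = (-1.98e-6)·2π·(0.0954) = -1.187×10^-6 C/m.
By Gauss's law (flux through the curved wall only), E·2πrL = λ_enc L/ε₀.
E = |λ_enc|/(2πε₀r) = (1.187e-6)/(2π·8.85×10^-12·0.299) = 7.14×10^4 N/C.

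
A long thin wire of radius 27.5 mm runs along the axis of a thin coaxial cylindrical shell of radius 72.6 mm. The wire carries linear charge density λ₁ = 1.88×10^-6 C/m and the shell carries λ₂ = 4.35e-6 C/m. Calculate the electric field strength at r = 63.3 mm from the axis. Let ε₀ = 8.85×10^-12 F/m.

5.34e5 N/C

By cylindrical symmetry E is radial; use a coaxial Gaussian cylinder of radius 63.3 mm and length L (between the conductors, 27.5 mm < r < 72.6 mm).
The shell at 72.6 mm lies outside the Gaussian surface, so λ_enc = λ₁ = 1.88×10^-6 C/m.
Since E is radial and uniform over the curved surface, Φ = E·2πrL = Q_enc/ε₀ = λ_enc L/ε₀.
E = |λ_enc|/(2πε₀r) = (1.88e-6)/(2π·8.85×10^-12·0.0633) = 5.34e5 N/C.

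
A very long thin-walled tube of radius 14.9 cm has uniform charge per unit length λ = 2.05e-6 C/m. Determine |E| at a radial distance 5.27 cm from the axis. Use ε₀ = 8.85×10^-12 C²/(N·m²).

|E| = 0 N/C

Choose a coaxial cylinder of radius r = 5.27 cm (arbitrary length L) as the Gaussian surface (r < 14.9 cm, inside the shell).
No charge is enclosed, so Gauss's law gives E·2πrL = 0 ⇒ E = 0.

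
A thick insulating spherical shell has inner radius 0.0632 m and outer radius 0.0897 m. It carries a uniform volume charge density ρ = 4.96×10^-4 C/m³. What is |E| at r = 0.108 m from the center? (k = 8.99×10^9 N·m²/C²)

|E| = 7.52×10^5 N/C

By spherical symmetry E is radial; choose a Gaussian sphere of radius r = 0.108 m (r > 0.0897 m, enclosing the whole shell).
Q_enc = ρ·(4π/3)(b³ − a³) = (4.96×10^-4)·(4π/3)·((0.0897)³ − (0.0632)³) = 9.75×10^-7 C.
Applying ∮E·dA = Q_enc/ε₀ with Φ = E(4πr²):
E = k|Q_enc|/r² = (8.99×10^9)(9.75×10^-7)/(0.108)² = 7.52×10^5 N/C.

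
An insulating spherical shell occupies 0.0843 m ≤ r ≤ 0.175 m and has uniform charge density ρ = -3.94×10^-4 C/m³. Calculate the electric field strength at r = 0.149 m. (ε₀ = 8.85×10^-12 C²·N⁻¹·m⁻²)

1.81×10^6 N/C

Use a concentric Gaussian sphere at r = 0.149 m (within the shell material, 0.0843 m < r < 0.175 m).
Only the shell between 0.0843 m and r is enclosed: Q_enc = ρ·(4π/3)(r³ − a³) = (-3.94e-4)·(4π/3)·((0.149)³ − (0.0843)³) = -4.471×10^-6 C.
Since E is radial and uniform over the Gaussian sphere, Φ = E·4πr² = Q_enc/ε₀.
E = |Q_enc|/(4πε₀r²) = (4.471×10^-6)/(4π·8.85×10^-12·(0.149)²) = 1.81e6 N/C.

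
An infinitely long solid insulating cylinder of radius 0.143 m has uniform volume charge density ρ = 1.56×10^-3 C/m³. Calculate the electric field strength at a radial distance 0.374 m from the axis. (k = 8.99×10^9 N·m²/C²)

Choose a coaxial cylinder of radius r = 0.374 m (arbitrary length L) as the Gaussian surface (r > 0.143 m, full cross-section enclosed).
λ_enc = ρ·πR² = (1.56e-3)π(0.143)² = 1.002×10^-4 C/m.
Applying ∮E·dA = Q_enc/ε₀ with the end caps contributing no flux:
E = 2k|λ_enc|/r = 2(8.99×10^9)(1.002×10^-4)/(0.374) = 4.82×10^6 N/C.

4.82×10^6 V/m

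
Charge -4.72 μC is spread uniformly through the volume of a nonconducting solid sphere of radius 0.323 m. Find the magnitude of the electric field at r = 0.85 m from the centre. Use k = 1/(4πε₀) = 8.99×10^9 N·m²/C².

5.87e4 N/C

By spherical symmetry E is radial; choose a Gaussian sphere of radius r = 0.85 m (r > R, so the entire charge is enclosed).
Q_enc = -4.72 μC = -4.72e-6 C.
Gauss's law: E·4πr² = Q_enc/ε₀.
E = k|Q_enc|/r² = (8.99×10^9)(4.72×10^-6)/(0.85)² = 5.87×10^4 N/C.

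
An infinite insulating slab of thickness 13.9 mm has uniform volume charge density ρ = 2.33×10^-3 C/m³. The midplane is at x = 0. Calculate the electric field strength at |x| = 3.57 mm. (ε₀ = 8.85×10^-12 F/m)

9.40×10^5 N/C

By symmetry E is perpendicular to the slab. A Gaussian pillbox from −3.57 mm to +3.57 mm (face area A) lies entirely within the slab.
Q_enc = ρ·(2x)·A and flux = 2EA, so 2EA = 2ρxA/ε₀ ⇒ E = |ρ|x/ε₀.
E = (2.33e-3)(0.00357)/(8.85×10^-12) = 9.40×10^5 N/C.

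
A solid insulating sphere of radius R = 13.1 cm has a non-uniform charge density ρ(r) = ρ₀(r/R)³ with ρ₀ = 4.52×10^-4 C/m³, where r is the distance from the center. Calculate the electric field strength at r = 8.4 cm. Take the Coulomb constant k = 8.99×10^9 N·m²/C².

E ≈ 1.88e5 V/m

Take a concentric spherical Gaussian surface of radius r = 8.4 cm (r < R).
Q_enc = ∫₀^r ρ(r')·4πr'² dr' = (4πρ₀/R³) ∫₀^r r'^5 dr' = 4πρ₀ r^6/(6·R³) = 1.479×10^-7 C.
Applying ∮E·dA = Q_enc/ε₀ with Φ = E(4πr²):
E = k|Q_enc|/r² = (8.99×10^9)(1.479×10^-7)/(0.084)² = 1.88×10^5 N/C.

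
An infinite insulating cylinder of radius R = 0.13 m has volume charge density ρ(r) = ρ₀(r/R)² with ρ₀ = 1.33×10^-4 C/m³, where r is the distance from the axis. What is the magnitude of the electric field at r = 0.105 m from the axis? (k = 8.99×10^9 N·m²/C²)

Take a coaxial cylindrical Gaussian surface of radius r = 0.105 m and length L (r < R).
Integrating ρ over the cross-section to radius r: λ_enc = (2πρ₀/R²) ∫₀^r r'^3 dr' = 2πρ₀ r^4/(4·R²) = 1.503e-6 C/m.
By Gauss's law (flux through the curved wall only), E·2πrL = λ_enc L/ε₀.
E = 2k|λ_enc|/r = 2(8.99×10^9)(1.503e-6)/(0.105) = 2.57e5 N/C.

|E| ≈ 2.57×10^5 N/C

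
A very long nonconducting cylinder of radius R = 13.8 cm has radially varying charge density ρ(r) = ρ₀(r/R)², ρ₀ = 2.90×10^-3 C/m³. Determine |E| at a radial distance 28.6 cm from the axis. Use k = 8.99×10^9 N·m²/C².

Choose a coaxial cylinder of radius r = 28.6 cm (arbitrary length L) as the Gaussian surface (r > R, full charge per length enclosed).
λ_enc = 2π ∫₀^R ρ₀(r'/R)^2 r' dr' = 2πρ₀R²/4 = 8.675×10^-5 C/m.
By Gauss's law (flux through the curved wall only), E·2πrL = λ_enc L/ε₀.
E = 2k|λ_enc|/r = 2(8.99×10^9)(8.675×10^-5)/(0.286) = 5.45e6 N/C.

E = 5.45e6 N/C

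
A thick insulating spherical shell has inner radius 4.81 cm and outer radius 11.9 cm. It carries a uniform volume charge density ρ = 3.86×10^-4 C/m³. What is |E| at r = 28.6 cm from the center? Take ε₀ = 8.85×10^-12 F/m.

Symmetry ⇒ E = E(r) r̂. Gaussian sphere of radius r = 28.6 cm (r > 11.9 cm, enclosing the whole shell).
Q_enc = ρ·(4π/3)(b³ − a³) = (3.86×10^-4)·(4π/3)·((0.119)³ − (0.0481)³) = 2.545×10^-6 C.
By Gauss's law, ∮E·dA = E·4πr² = Q_enc/ε₀.
E = |Q_enc|/(4πε₀r²) = (2.545e-6)/(4π·8.85×10^-12·(0.286)²) = 2.80×10^5 N/C.

|E| ≈ 2.80e5 V/m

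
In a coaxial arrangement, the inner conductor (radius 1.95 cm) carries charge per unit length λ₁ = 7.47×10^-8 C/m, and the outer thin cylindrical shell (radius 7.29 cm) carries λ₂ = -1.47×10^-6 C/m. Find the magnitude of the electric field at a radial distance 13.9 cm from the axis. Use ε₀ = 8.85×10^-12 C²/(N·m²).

|E| ≈ 1.81×10^5 N/C

Choose a coaxial cylinder of radius r = 13.9 cm (arbitrary length L) as the Gaussian surface (r > 7.29 cm, enclosing both).
λ_enc = λ₁ + λ₂ = (7.47×10^-8) + (-1.47×10^-6) = -1.395×10^-6 C/m.
Applying ∮E·dA = Q_enc/ε₀ with the end caps contributing no flux:
E = |λ_enc|/(2πε₀r) = (1.395e-6)/(2π·8.85×10^-12·0.139) = 1.81×10^5 N/C.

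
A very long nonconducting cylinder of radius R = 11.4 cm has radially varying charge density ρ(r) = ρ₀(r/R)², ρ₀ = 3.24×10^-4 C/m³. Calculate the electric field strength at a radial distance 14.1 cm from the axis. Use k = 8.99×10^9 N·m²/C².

|E| ≈ 8.43×10^5 N/C

Take a coaxial cylindrical Gaussian surface of radius r = 14.1 cm and length L (r > R, full charge per length enclosed).
λ_enc = 2π ∫₀^R ρ₀(r'/R)^2 r' dr' = 2πρ₀R²/4 = 6.614e-6 C/m.
By Gauss's law (flux through the curved wall only), E·2πrL = λ_enc L/ε₀.
E = 2k|λ_enc|/r = 2(8.99×10^9)(6.614e-6)/(0.141) = 8.43×10^5 N/C.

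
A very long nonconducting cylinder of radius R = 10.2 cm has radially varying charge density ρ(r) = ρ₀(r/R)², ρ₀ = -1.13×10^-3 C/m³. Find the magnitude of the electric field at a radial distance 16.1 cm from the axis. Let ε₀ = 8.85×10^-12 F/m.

By cylindrical symmetry E is radial; use a coaxial Gaussian cylinder of radius 16.1 cm and length L (r > R, full charge per length enclosed).
λ_enc = 2π ∫₀^R ρ₀(r'/R)^2 r' dr' = 2πρ₀R²/4 = -1.847×10^-5 C/m.
Gauss's law: E·2πrL = λ_enc L/ε₀.
E = |λ_enc|/(2πε₀r) = (1.847e-5)/(2π·8.85×10^-12·0.161) = 2.06×10^6 N/C.

2.06×10^6 V/m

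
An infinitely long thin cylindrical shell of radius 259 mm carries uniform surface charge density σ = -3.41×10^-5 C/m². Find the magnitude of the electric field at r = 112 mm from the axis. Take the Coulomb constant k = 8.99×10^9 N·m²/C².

By cylindrical symmetry E is radial; use a coaxial Gaussian cylinder of radius 112 mm and length L (r < 259 mm, inside the shell).
No charge is enclosed, so Gauss's law gives E·2πrL = 0 ⇒ E = 0.

|E| = 0 V/m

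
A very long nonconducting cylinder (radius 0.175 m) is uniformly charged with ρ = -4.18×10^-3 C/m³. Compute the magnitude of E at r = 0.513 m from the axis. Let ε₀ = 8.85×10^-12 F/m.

Choose a coaxial cylinder of radius r = 0.513 m (arbitrary length L) as the Gaussian surface (r > 0.175 m, full cross-section enclosed).
λ_enc = ρ·πR² = (-4.18×10^-3)π(0.175)² = -4.022e-4 C/m.
By Gauss's law (flux through the curved wall only), E·2πrL = λ_enc L/ε₀.
E = |λ_enc|/(2πε₀r) = (4.022×10^-4)/(2π·8.85×10^-12·0.513) = 1.41×10^7 N/C.

|E| ≈ 1.41×10^7 V/m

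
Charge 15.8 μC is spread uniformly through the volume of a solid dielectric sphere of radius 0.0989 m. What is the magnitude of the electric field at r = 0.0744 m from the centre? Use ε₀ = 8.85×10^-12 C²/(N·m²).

|E| = 1.09×10^7 N/C

Take a concentric spherical Gaussian surface of radius r = 0.0744 m (r < R).
For a uniform sphere the enclosed fraction is (r/R)³, so Q_enc = (15.8 μC)(0.0744/0.0989)³ = 6.726×10^-6 C.
Gauss's law: E·4πr² = Q_enc/ε₀.
E = |Q_enc|/(4πε₀r²) = (6.726×10^-6)/(4π·8.85×10^-12·(0.0744)²) = 1.09e7 N/C.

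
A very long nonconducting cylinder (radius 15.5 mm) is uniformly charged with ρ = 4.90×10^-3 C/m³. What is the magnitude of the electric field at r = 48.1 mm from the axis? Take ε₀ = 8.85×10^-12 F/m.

|E| ≈ 1.38e6 N/C

By cylindrical symmetry E is radial; use a coaxial Gaussian cylinder of radius 48.1 mm and length L (r > 15.5 mm, full cross-section enclosed).
λ_enc = ρ·πR² = (4.90e-3)π(0.0155)² = 3.698×10^-6 C/m.
Gauss's law: E·2πrL = λ_enc L/ε₀.
E = |λ_enc|/(2πε₀r) = (3.698×10^-6)/(2π·8.85×10^-12·0.0481) = 1.38×10^6 N/C.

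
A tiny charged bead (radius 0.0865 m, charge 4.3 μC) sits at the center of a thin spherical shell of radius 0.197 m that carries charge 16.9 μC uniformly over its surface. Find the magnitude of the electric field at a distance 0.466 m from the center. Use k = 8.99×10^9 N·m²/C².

By spherical symmetry E is radial; choose a Gaussian sphere of radius r = 0.466 m (r > 0.197 m, enclosing both).
Q_enc = (4.3 μC) + (16.9 μC) = 2.12×10^-5 C.
Gauss's law: E·4πr² = Q_enc/ε₀.
E = k|Q_enc|/r² = (8.99×10^9)(2.12×10^-5)/(0.466)² = 8.78e5 N/C.

|E| = 8.78×10^5 V/m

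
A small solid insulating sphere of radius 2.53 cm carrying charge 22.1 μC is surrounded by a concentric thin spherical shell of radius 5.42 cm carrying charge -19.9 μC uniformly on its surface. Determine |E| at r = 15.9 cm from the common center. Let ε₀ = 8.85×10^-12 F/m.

Use a concentric Gaussian sphere at r = 15.9 cm (r > 5.42 cm, enclosing both).
Q_enc = (22.1 μC) + (-19.9 μC) = 2.20×10^-6 C.
Gauss's law: E·4πr² = Q_enc/ε₀.
E = |Q_enc|/(4πε₀r²) = (2.20e-6)/(4π·8.85×10^-12·(0.159)²) = 7.82×10^5 N/C.

|E| = 7.82e5 N/C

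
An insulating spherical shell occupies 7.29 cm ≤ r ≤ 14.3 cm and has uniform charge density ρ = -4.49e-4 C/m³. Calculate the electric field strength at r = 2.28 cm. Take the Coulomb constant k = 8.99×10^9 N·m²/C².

Take a concentric spherical Gaussian surface of radius r = 2.28 cm (r < 7.29 cm, inside the empty cavity).
No charge is enclosed, so by Gauss's law E·4πr² = 0 ⇒ E = 0.

|E| = 0 N/C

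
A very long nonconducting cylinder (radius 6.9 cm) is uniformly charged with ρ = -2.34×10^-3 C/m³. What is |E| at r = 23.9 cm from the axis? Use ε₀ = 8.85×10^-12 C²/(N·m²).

Coaxial Gaussian cylinder, radius r = 23.9 cm, length L (r > 6.9 cm, full cross-section enclosed).
λ_enc = ρ·πR² = (-2.34×10^-3)π(0.069)² = -3.50×10^-5 C/m.
Applying ∮E·dA = Q_enc/ε₀ with the end caps contributing no flux:
E = |λ_enc|/(2πε₀r) = (3.50×10^-5)/(2π·8.85×10^-12·0.239) = 2.63e6 N/C.

E = 2.63e6 N/C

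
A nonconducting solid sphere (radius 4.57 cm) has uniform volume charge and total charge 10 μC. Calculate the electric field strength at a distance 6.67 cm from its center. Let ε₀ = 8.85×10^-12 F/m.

E ≈ 2.02e7 V/m

By spherical symmetry E is radial; choose a Gaussian sphere of radius r = 6.67 cm (r > R, so the entire charge is enclosed).
Q_enc = 10 μC = 1.00e-5 C.
Since E is radial and uniform over the Gaussian sphere, Φ = E·4πr² = Q_enc/ε₀.
E = |Q_enc|/(4πε₀r²) = (1.00e-5)/(4π·8.85×10^-12·(0.0667)²) = 2.02×10^7 N/C.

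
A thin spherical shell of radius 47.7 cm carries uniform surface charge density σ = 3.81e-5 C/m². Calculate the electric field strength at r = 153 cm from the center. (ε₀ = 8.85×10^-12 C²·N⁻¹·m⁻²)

|E| ≈ 4.18×10^5 V/m

By spherical symmetry E is radial; choose a Gaussian sphere of radius r = 153 cm (r > 47.7 cm).
The entire shell is enclosed: Q_enc = σ·4πR² = (3.81×10^-5)·4π·(0.477)² = 1.089×10^-4 C.
Since E is radial and uniform over the Gaussian sphere, Φ = E·4πr² = Q_enc/ε₀.
E = |Q_enc|/(4πε₀r²) = (1.089×10^-4)/(4π·8.85×10^-12·(1.53)²) = 4.18×10^5 N/C.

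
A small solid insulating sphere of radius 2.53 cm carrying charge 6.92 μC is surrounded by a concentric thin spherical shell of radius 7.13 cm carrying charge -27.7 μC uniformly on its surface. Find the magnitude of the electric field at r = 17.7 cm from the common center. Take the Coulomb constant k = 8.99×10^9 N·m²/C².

|E| ≈ 5.96×10^6 N/C

Use a concentric Gaussian sphere at r = 17.7 cm (r > 7.13 cm, enclosing both).
Q_enc = (6.92 μC) + (-27.7 μC) = -2.078×10^-5 C.
By Gauss's law, ∮E·dA = E·4πr² = Q_enc/ε₀.
E = k|Q_enc|/r² = (8.99×10^9)(2.078×10^-5)/(0.177)² = 5.96×10^6 N/C.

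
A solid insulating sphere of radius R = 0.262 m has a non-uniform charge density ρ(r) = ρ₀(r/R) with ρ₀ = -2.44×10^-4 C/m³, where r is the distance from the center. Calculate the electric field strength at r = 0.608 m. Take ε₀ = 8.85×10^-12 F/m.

|E| = 3.35×10^5 N/C

By spherical symmetry E is radial; choose a Gaussian sphere of radius r = 0.608 m (r > R, all charge enclosed).
Q_enc = 4π ∫₀^R ρ₀(r'/R)^1 r'² dr' = 4πρ₀R³/4 = -1.379×10^-5 C.
Gauss's law: E·4πr² = Q_enc/ε₀.
E = |Q_enc|/(4πε₀r²) = (1.379×10^-5)/(4π·8.85×10^-12·(0.608)²) = 3.35×10^5 N/C.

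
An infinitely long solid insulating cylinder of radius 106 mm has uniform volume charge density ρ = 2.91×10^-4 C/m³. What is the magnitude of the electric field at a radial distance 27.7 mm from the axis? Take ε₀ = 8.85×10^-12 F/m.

Take a coaxial cylindrical Gaussian surface of radius r = 27.7 mm and length L (r < R).
Enclosed charge per unit length: λ_enc = ρ·πr² = (2.91e-4)π(0.0277)² = 7.015×10^-7 C/m.
Since E is radial and uniform over the curved surface, Φ = E·2πrL = Q_enc/ε₀ = λ_enc L/ε₀.
E = |λ_enc|/(2πε₀r) = (7.015e-7)/(2π·8.85×10^-12·0.0277) = 4.55×10^5 N/C.

E ≈ 4.55×10^5 N/C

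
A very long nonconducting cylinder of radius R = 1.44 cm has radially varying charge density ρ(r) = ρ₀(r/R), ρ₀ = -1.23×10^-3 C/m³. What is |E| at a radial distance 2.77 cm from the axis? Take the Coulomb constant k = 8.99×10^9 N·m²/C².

E ≈ 3.47e5 V/m

By cylindrical symmetry E is radial; use a coaxial Gaussian cylinder of radius 2.77 cm and length L (r > R, full charge per length enclosed).
λ_enc = 2π ∫₀^R ρ₀(r'/R)^1 r' dr' = 2πρ₀R²/3 = -5.342×10^-7 C/m.
Since E is radial and uniform over the curved surface, Φ = E·2πrL = Q_enc/ε₀ = λ_enc L/ε₀.
E = 2k|λ_enc|/r = 2(8.99×10^9)(5.342×10^-7)/(0.0277) = 3.47e5 N/C.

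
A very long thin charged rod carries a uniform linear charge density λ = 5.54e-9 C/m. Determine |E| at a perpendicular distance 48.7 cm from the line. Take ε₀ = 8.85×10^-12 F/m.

Take a coaxial cylindrical Gaussian surface of radius r = 48.7 cm and length L.
Q_enc = λL, so λ_enc = 5.54×10^-9 C/m.
Gauss's law: E·2πrL = λ_enc L/ε₀.
E = |λ_enc|/(2πε₀r) = (5.54×10^-9)/(2π·8.85×10^-12·0.487) = 205 N/C.

|E| = 205 N/C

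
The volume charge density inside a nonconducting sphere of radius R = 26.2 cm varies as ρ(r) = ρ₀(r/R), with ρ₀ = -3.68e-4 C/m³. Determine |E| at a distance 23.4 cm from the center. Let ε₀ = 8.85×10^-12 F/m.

Take a concentric spherical Gaussian surface of radius r = 23.4 cm (r < R).
Integrate the density: Q_enc = 4π ∫₀^r ρ₀(r'/R)^1 r'² dr' = 4πρ₀ r^4/(4·R) = -1.323×10^-5 C.
Gauss's law: E·4πr² = Q_enc/ε₀.
E = |Q_enc|/(4πε₀r²) = (1.323×10^-5)/(4π·8.85×10^-12·(0.234)²) = 2.17×10^6 N/C.

|E| = 2.17×10^6 V/m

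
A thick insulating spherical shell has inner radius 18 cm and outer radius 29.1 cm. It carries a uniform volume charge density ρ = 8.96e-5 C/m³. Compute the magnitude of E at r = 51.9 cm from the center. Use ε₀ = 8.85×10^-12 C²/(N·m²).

2.36e5 N/C

Take a concentric spherical Gaussian surface of radius r = 51.9 cm (r > 29.1 cm, enclosing the whole shell).
Q_enc = ρ·(4π/3)(b³ − a³) = (8.96×10^-5)·(4π/3)·((0.291)³ − (0.18)³) = 7.06e-6 C.
Gauss's law: E·4πr² = Q_enc/ε₀.
E = |Q_enc|/(4πε₀r²) = (7.06×10^-6)/(4π·8.85×10^-12·(0.519)²) = 2.36×10^5 N/C.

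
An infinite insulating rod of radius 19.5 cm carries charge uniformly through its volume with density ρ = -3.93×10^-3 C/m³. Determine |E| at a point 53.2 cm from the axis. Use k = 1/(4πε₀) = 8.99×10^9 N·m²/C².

Choose a coaxial cylinder of radius r = 53.2 cm (arbitrary length L) as the Gaussian surface (r > 19.5 cm, full cross-section enclosed).
λ_enc = ρ·πR² = (-3.93×10^-3)π(0.195)² = -4.695e-4 C/m.
Applying ∮E·dA = Q_enc/ε₀ with the end caps contributing no flux:
E = 2k|λ_enc|/r = 2(8.99×10^9)(4.695e-4)/(0.532) = 1.59×10^7 N/C.

|E| ≈ 1.59×10^7 V/m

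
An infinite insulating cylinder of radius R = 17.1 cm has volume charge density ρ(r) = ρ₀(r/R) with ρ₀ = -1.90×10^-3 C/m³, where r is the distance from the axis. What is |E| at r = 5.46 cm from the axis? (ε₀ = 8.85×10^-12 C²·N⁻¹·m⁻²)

1.25×10^6 N/C

Choose a coaxial cylinder of radius r = 5.46 cm (arbitrary length L) as the Gaussian surface (r < R).
Integrating ρ over the cross-section to radius r: λ_enc = (2πρ₀/R) ∫₀^r r'^2 dr' = 2πρ₀ r^3/(3·R) = -3.788×10^-6 C/m.
Since E is radial and uniform over the curved surface, Φ = E·2πrL = Q_enc/ε₀ = λ_enc L/ε₀.
E = |λ_enc|/(2πε₀r) = (3.788×10^-6)/(2π·8.85×10^-12·0.0546) = 1.25×10^6 N/C.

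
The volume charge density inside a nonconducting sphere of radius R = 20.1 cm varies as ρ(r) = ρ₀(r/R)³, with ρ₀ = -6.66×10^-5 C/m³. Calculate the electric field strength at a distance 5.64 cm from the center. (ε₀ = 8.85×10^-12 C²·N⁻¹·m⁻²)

Symmetry ⇒ E = E(r) r̂. Gaussian sphere of radius r = 5.64 cm (r < R).
Q_enc = ∫₀^r ρ(r')·4πr'² dr' = (4πρ₀/R³) ∫₀^r r'^5 dr' = 4πρ₀ r^6/(6·R³) = -5.529×10^-10 C.
By Gauss's law, ∮E·dA = E·4πr² = Q_enc/ε₀.
E = |Q_enc|/(4πε₀r²) = (5.529×10^-10)/(4π·8.85×10^-12·(0.0564)²) = 1.56e3 N/C.

|E| ≈ 1.56×10^3 N/C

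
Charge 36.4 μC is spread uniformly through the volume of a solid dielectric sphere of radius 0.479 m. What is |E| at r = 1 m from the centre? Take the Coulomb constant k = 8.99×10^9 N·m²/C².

|E| ≈ 3.27×10^5 N/C

Symmetry ⇒ E = E(r) r̂. Gaussian sphere of radius r = 1 m (r > R, so the entire charge is enclosed).
Q_enc = 36.4 μC = 3.64e-5 C.
Gauss's law: E·4πr² = Q_enc/ε₀.
E = k|Q_enc|/r² = (8.99×10^9)(3.64e-5)/(1)² = 3.27e5 N/C.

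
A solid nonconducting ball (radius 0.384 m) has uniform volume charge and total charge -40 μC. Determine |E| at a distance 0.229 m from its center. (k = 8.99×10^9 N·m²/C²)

|E| = 1.45×10^6 N/C

By spherical symmetry E is radial; choose a Gaussian sphere of radius r = 0.229 m (r < R).
For a uniform sphere the enclosed fraction is (r/R)³, so Q_enc = (-40 μC)(0.229/0.384)³ = -8.483×10^-6 C.
Since E is radial and uniform over the Gaussian sphere, Φ = E·4πr² = Q_enc/ε₀.
E = k|Q_enc|/r² = (8.99×10^9)(8.483×10^-6)/(0.229)² = 1.45e6 N/C.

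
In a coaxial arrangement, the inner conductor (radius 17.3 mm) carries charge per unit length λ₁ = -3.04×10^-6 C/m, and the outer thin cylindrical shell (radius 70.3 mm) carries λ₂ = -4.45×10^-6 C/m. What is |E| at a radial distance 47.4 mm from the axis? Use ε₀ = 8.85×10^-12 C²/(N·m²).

By cylindrical symmetry E is radial; use a coaxial Gaussian cylinder of radius 47.4 mm and length L (between the conductors, 17.3 mm < r < 70.3 mm).
Only the inner wire is enclosed; the outer shell contributes nothing inside itself. λ_enc = λ₁ = -3.04e-6 C/m.
By Gauss's law (flux through the curved wall only), E·2πrL = λ_enc L/ε₀.
E = |λ_enc|/(2πε₀r) = (3.04×10^-6)/(2π·8.85×10^-12·0.0474) = 1.15×10^6 N/C.

|E| = 1.15×10^6 V/m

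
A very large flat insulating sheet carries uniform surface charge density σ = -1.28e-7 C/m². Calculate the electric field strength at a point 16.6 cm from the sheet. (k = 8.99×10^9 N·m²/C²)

E ≈ 7.23×10^3 V/m

Choose a cylindrical pillbox piercing the sheet, end faces (area A) parallel to it.
Only the two end caps contribute flux: Φ = 2EA. With Q_enc = σA, Gauss's law gives E = |σ|/(2ε₀).
E = 2πk|σ| = 2π(8.99×10^9)(1.28×10^-7) = 7.23e3 N/C.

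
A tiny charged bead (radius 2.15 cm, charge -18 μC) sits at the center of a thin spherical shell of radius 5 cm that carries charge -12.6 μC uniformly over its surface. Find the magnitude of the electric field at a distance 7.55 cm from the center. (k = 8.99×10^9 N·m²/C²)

Use a concentric Gaussian sphere at r = 7.55 cm (r > 5 cm, enclosing both).
Q_enc = (-18 μC) + (-12.6 μC) = -3.06×10^-5 C.
By Gauss's law, ∮E·dA = E·4πr² = Q_enc/ε₀.
E = k|Q_enc|/r² = (8.99×10^9)(3.06e-5)/(0.0755)² = 4.83×10^7 N/C.

|E| = 4.83×10^7 V/m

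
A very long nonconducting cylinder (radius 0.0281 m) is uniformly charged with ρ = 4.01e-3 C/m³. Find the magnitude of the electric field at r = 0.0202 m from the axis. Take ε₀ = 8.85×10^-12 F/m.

|E| = 4.58×10^6 V/m

Take a coaxial cylindrical Gaussian surface of radius r = 0.0202 m and length L (r < R).
Enclosed charge per unit length: λ_enc = ρ·πr² = (4.01×10^-3)π(0.0202)² = 5.14e-6 C/m.
Gauss's law: E·2πrL = λ_enc L/ε₀.
E = |λ_enc|/(2πε₀r) = (5.14×10^-6)/(2π·8.85×10^-12·0.0202) = 4.58×10^6 N/C.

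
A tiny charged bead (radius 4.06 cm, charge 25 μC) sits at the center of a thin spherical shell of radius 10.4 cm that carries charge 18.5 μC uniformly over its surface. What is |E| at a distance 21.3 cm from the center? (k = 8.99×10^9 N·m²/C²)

Take a concentric spherical Gaussian surface of radius r = 21.3 cm (r > 10.4 cm, enclosing both).
Q_enc = (25 μC) + (18.5 μC) = 4.35×10^-5 C.
Since E is radial and uniform over the Gaussian sphere, Φ = E·4πr² = Q_enc/ε₀.
E = k|Q_enc|/r² = (8.99×10^9)(4.35e-5)/(0.213)² = 8.62e6 N/C.

E = 8.62e6 N/C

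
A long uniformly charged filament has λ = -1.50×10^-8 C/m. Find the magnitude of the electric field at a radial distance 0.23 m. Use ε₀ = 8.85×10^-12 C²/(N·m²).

Choose a coaxial cylinder of radius r = 0.23 m (arbitrary length L) as the Gaussian surface.
Q_enc = λL, so λ_enc = -1.50×10^-8 C/m.
By Gauss's law (flux through the curved wall only), E·2πrL = λ_enc L/ε₀.
E = |λ_enc|/(2πε₀r) = (1.50e-8)/(2π·8.85×10^-12·0.23) = 1.17×10^3 N/C.

|E| = 1.17×10^3 N/C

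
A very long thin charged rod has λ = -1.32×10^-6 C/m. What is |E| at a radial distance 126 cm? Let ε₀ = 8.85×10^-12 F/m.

Choose a coaxial cylinder of radius r = 126 cm (arbitrary length L) as the Gaussian surface.
Q_enc = λL, so λ_enc = -1.32×10^-6 C/m.
Applying ∮E·dA = Q_enc/ε₀ with the end caps contributing no flux:
E = |λ_enc|/(2πε₀r) = (1.32×10^-6)/(2π·8.85×10^-12·1.26) = 1.88×10^4 N/C.

|E| ≈ 1.88e4 N/C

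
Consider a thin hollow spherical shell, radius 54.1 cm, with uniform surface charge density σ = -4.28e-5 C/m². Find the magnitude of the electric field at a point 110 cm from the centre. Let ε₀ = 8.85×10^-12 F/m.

Symmetry ⇒ E = E(r) r̂. Gaussian sphere of radius r = 110 cm (r > 54.1 cm).
The entire shell is enclosed: Q_enc = σ·4πR² = (-4.28e-5)·4π·(0.541)² = -1.574×10^-4 C.
Gauss's law: E·4πr² = Q_enc/ε₀.
E = |Q_enc|/(4πε₀r²) = (1.574×10^-4)/(4π·8.85×10^-12·(1.1)²) = 1.17e6 N/C.

1.17×10^6 N/C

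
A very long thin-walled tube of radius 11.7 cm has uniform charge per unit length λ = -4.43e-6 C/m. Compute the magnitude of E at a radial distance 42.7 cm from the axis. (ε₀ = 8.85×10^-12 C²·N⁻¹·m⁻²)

E ≈ 1.87×10^5 N/C

Coaxial Gaussian cylinder, radius r = 42.7 cm, length L (r > 11.7 cm).
The full line charge is enclosed: λ_enc = -4.43×10^-6 C/m.
Gauss's law: E·2πrL = λ_enc L/ε₀.
E = |λ_enc|/(2πε₀r) = (4.43×10^-6)/(2π·8.85×10^-12·0.427) = 1.87×10^5 N/C.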